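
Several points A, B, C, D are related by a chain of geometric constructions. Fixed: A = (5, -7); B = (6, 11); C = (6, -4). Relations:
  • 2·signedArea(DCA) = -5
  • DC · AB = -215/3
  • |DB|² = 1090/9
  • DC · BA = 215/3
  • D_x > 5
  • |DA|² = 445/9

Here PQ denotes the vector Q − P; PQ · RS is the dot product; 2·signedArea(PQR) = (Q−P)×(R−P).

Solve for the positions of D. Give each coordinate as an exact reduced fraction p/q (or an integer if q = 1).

D = (17/3, 0)

1. D_x = 17/3  [DC · BA = 215/3 ∩ 2·signedArea(DCA) = -5]
2. D_y = 0  [DC · BA = 215/3 ∩ 2·signedArea(DCA) = -5]
   → D = (17/3, 0)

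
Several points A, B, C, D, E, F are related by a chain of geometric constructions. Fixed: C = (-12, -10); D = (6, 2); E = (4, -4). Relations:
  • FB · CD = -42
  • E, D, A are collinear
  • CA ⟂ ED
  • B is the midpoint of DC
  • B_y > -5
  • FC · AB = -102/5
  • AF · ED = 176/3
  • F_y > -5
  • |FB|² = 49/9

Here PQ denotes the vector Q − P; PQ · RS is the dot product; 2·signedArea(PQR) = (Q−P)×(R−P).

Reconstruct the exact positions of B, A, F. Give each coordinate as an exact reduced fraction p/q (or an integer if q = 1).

1. B_x = -3  [B is the midpoint of DC]
2. B_y = -4  [B is the midpoint of DC]
   → B = (-3, -4)
3. A_x = 3/5  [E, D, A are collinear ∩ CA ⟂ ED]
4. A_y = -71/5  [E, D, A are collinear ∩ CA ⟂ ED]
   → A = (3/5, -71/5)
5. F_x = -2/3  [FC · AB = -102/5 ∩ AF · ED = 176/3]
6. F_y = -4  [FC · AB = -102/5 ∩ AF · ED = 176/3]
   → F = (-2/3, -4)

A = (3/5, -71/5)
B = (-3, -4)
F = (-2/3, -4)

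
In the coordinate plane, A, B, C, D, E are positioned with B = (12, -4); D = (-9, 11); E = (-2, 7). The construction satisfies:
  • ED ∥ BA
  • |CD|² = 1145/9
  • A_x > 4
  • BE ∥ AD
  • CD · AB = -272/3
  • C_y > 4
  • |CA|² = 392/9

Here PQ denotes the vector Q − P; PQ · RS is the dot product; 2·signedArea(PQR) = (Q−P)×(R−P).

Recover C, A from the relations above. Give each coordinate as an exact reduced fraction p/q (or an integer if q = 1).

A = (5, 0)
C = (1/3, 14/3)

1. A_x = 5  [BE ∥ AD ∩ ED ∥ BA]
2. A_y = 0  [BE ∥ AD ∩ ED ∥ BA]
   → A = (5, 0)
3. C_x = 1/3  [line -7·x + 4·y + -49/3 = 0 ∩ |CA|² = 392/9]
4. C_y = 14/3  [line -7·x + 4·y + -49/3 = 0 ∩ |CA|² = 392/9]
   → C = (1/3, 14/3)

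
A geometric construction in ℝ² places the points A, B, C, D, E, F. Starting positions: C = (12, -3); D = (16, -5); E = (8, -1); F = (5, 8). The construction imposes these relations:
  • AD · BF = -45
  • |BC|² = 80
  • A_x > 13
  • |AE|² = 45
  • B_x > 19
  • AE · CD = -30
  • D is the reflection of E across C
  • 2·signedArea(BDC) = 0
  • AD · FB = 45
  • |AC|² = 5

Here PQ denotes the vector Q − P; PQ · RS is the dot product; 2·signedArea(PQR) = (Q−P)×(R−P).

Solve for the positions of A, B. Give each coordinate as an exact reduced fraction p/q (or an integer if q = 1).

A = (14, -4)
B = (20, -7)

1. A_x = 14  [line -4·x + 2·y + 64 = 0 ∩ |AE|² = 45]
2. A_y = -4  [line -4·x + 2·y + 64 = 0 ∩ |AE|² = 45]
   → A = (14, -4)
3. B_x = 20  [2·signedArea(BDC) = 0 ∩ AD · FB = 45]
4. B_y = -7  [2·signedArea(BDC) = 0 ∩ AD · FB = 45]
   → B = (20, -7)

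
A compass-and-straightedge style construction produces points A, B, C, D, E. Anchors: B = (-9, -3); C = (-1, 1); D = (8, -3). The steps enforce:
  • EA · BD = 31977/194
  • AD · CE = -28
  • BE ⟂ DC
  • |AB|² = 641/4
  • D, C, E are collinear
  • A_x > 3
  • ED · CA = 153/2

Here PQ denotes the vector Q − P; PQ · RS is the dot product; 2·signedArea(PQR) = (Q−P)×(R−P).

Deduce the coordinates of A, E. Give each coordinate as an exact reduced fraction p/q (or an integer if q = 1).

A = (7/2, -1)
E = (-601/97, 321/97)

1. E_x = -601/97  [D, C, E are collinear ∩ BE ⟂ DC]
2. E_y = 321/97  [D, C, E are collinear ∩ BE ⟂ DC]
   → E = (-601/97, 321/97)
3. A_x = 7/2  [AD · CE = -28 ∩ EA · BD = 31977/194]
4. A_y = -1  [AD · CE = -28 ∩ EA · BD = 31977/194]
   → A = (7/2, -1)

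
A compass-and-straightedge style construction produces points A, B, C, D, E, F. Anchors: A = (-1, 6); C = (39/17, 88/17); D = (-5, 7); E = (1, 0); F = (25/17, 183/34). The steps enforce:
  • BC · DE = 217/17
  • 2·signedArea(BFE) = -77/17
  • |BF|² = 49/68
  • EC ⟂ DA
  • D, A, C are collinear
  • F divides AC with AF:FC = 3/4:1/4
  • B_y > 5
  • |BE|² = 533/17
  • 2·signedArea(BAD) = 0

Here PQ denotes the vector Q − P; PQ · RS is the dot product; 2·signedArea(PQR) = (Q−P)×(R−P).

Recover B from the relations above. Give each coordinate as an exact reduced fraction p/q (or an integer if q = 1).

B = (11/17, 95/17)

1. B_x = 11/17  [2·signedArea(BAD) = 0 ∩ BC · DE = 217/17]
2. B_y = 95/17  [2·signedArea(BAD) = 0 ∩ BC · DE = 217/17]
   → B = (11/17, 95/17)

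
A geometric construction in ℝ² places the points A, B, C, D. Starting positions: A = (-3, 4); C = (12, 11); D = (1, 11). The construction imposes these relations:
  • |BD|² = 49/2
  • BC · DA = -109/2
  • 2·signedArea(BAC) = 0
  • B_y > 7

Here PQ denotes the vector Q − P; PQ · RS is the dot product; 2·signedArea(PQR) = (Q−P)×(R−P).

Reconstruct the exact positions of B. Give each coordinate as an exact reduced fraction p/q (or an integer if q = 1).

B = (9/2, 15/2)

1. B_x = 9/2  [2·signedArea(BAC) = 0 ∩ BC · DA = -109/2]
2. B_y = 15/2  [2·signedArea(BAC) = 0 ∩ BC · DA = -109/2]
   → B = (9/2, 15/2)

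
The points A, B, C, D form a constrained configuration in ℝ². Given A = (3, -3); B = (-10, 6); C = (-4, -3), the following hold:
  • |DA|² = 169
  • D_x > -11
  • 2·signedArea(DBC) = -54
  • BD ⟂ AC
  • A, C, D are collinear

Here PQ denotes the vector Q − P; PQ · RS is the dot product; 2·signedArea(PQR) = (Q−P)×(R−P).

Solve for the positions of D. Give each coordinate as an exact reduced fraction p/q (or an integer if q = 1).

1. D_x = -10  [A, C, D are collinear ∩ BD ⟂ AC]
2. D_y = -3  [A, C, D are collinear ∩ BD ⟂ AC]
   → D = (-10, -3)

D = (-10, -3)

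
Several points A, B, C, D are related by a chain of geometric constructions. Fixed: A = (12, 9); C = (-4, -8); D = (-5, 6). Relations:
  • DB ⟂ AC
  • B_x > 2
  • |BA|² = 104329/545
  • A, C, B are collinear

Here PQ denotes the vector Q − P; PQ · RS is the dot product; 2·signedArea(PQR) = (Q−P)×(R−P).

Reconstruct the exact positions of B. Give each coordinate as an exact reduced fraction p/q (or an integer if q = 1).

B = (1372/545, -586/545)

1. B_x = 1372/545  [A, C, B are collinear ∩ DB ⟂ AC]
2. B_y = -586/545  [A, C, B are collinear ∩ DB ⟂ AC]
   → B = (1372/545, -586/545)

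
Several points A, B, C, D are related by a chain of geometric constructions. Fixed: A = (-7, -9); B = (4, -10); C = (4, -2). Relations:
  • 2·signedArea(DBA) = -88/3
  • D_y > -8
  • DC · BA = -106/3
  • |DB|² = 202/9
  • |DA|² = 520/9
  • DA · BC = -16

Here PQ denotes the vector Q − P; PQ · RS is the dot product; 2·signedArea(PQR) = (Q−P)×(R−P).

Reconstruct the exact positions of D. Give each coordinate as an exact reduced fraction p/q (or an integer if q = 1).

1. D_x = 1/3  [2·signedArea(DBA) = -88/3 ∩ DA · BC = -16]
2. D_y = -7  [2·signedArea(DBA) = -88/3 ∩ DA · BC = -16]
   → D = (1/3, -7)

D = (1/3, -7)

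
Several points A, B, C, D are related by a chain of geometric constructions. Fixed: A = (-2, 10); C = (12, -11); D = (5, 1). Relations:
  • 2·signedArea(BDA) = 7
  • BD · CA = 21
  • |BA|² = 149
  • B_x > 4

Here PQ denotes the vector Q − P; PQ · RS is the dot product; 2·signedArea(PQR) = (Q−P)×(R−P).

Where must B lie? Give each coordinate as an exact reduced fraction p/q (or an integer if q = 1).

1. B_x = 5  [BD · CA = 21 ∩ 2·signedArea(BDA) = 7]
2. B_y = 0  [BD · CA = 21 ∩ 2·signedArea(BDA) = 7]
   → B = (5, 0)

B = (5, 0)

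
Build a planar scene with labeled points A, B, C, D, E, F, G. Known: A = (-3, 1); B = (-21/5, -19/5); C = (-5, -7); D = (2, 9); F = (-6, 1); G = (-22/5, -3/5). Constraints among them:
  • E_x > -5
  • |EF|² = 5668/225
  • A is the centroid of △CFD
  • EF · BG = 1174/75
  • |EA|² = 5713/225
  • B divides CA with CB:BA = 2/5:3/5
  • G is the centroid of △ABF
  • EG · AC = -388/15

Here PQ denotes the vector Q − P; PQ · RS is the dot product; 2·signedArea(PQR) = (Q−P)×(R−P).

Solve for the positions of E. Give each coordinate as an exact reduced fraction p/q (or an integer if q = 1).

E = (-68/15, -19/5)

1. E_x = -68/15  [EG · AC = -388/15 ∩ EF · BG = 1174/75]
2. E_y = -19/5  [EG · AC = -388/15 ∩ EF · BG = 1174/75]
   → E = (-68/15, -19/5)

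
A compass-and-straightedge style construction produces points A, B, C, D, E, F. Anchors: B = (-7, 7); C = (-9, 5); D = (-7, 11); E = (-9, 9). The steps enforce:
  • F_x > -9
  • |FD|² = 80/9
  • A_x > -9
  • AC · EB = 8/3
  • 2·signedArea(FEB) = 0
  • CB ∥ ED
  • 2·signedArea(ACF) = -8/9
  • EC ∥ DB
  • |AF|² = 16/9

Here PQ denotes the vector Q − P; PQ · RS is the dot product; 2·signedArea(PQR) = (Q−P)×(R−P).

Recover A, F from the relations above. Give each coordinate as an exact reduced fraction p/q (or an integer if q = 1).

A = (-25/3, 7)
F = (-25/3, 25/3)

1. F_x = -25/3  [line 2·x + 2·y + 0 = 0 ∩ |FD|² = 80/9]
2. F_y = 25/3  [line 2·x + 2·y + 0 = 0 ∩ |FD|² = 80/9]
   → F = (-25/3, 25/3)
3. A_x = -25/3  [AC · EB = 8/3 ∩ 2·signedArea(ACF) = -8/9]
4. A_y = 7  [AC · EB = 8/3 ∩ 2·signedArea(ACF) = -8/9]
   → A = (-25/3, 7)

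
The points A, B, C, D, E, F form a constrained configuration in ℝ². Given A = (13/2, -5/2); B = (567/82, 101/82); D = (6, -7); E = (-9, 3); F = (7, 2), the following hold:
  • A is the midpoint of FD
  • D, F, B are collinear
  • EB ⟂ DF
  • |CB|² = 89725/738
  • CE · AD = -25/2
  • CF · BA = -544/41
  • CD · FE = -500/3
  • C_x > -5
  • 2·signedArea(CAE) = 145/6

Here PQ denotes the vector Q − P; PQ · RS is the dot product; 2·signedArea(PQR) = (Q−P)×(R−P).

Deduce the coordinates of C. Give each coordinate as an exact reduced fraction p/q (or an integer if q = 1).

1. C_x = -4  [CF · BA = -544/41 ∩ 2·signedArea(CAE) = 145/6]
2. C_y = -1/3  [CF · BA = -544/41 ∩ 2·signedArea(CAE) = 145/6]
   → C = (-4, -1/3)

C = (-4, -1/3)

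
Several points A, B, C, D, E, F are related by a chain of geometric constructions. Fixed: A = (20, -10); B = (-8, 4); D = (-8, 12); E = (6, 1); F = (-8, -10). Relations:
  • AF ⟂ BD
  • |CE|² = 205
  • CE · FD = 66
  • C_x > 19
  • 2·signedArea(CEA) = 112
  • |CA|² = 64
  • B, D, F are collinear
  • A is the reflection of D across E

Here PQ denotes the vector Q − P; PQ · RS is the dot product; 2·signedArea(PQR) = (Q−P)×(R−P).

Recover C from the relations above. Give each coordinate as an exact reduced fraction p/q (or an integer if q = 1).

1. C_x = 20  [CE · FD = 66 ∩ 2·signedArea(CEA) = 112]
2. C_y = -2  [CE · FD = 66 ∩ 2·signedArea(CEA) = 112]
   → C = (20, -2)

C = (20, -2)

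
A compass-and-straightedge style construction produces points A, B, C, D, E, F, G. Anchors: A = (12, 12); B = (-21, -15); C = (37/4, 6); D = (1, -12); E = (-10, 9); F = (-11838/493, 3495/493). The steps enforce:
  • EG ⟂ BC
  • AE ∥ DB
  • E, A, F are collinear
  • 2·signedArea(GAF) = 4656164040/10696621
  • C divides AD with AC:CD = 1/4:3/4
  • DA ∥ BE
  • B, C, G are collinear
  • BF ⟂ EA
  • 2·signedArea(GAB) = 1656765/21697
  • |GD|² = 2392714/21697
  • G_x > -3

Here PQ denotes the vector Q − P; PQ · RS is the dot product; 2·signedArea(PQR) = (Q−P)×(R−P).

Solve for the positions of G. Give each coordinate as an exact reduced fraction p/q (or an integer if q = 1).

G = (-50650/21697, -44307/21697)

1. G_x = -50650/21697  [B, C, G are collinear ∩ EG ⟂ BC]
2. G_y = -44307/21697  [B, C, G are collinear ∩ EG ⟂ BC]
   → G = (-50650/21697, -44307/21697)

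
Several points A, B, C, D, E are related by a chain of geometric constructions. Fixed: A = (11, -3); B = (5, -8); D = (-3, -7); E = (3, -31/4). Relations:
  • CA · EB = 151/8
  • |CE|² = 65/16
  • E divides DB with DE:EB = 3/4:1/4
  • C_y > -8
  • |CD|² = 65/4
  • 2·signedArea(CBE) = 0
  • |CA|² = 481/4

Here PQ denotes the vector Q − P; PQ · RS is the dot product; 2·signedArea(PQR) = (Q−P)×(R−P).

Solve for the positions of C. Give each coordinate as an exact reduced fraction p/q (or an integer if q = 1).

C = (1, -15/2)

1. C_x = 1  [2·signedArea(CBE) = 0 ∩ CA · EB = 151/8]
2. C_y = -15/2  [2·signedArea(CBE) = 0 ∩ CA · EB = 151/8]
   → C = (1, -15/2)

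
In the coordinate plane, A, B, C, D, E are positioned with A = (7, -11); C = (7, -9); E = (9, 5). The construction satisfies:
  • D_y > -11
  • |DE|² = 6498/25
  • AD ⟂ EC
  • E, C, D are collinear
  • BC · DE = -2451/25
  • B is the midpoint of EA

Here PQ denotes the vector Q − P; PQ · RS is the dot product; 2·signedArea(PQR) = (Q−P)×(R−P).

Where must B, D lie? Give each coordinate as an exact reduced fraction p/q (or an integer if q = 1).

1. B_x = 8  [B is the midpoint of EA]
2. B_y = -3  [B is the midpoint of EA]
   → B = (8, -3)
3. D_x = 168/25  [E, C, D are collinear ∩ AD ⟂ EC]
4. D_y = -274/25  [E, C, D are collinear ∩ AD ⟂ EC]
   → D = (168/25, -274/25)

B = (8, -3)
D = (168/25, -274/25)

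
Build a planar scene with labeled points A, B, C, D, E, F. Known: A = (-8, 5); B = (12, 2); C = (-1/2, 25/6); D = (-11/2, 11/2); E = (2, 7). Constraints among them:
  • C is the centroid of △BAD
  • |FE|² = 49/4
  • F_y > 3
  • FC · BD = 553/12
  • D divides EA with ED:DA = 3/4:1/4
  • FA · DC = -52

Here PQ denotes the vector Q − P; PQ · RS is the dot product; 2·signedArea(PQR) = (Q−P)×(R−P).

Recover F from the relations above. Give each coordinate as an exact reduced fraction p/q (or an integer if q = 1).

1. F_x = 2  [FA · DC = -52 ∩ FC · BD = 553/12]
2. F_y = 7/2  [FA · DC = -52 ∩ FC · BD = 553/12]
   → F = (2, 7/2)

F = (2, 7/2)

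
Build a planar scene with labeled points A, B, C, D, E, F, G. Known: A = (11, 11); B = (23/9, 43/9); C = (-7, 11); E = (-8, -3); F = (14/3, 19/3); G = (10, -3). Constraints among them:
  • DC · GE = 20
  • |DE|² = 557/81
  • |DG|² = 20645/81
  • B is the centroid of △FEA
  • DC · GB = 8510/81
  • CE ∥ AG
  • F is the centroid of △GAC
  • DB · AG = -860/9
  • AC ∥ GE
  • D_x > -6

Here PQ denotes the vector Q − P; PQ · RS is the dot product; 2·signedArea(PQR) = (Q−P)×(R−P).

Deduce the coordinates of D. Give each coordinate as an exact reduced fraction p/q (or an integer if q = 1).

D = (-53/9, -13/9)

1. D_x = -53/9  [DB · AG = -860/9 ∩ DC · GE = 20]
2. D_y = -13/9  [DB · AG = -860/9 ∩ DC · GE = 20]
   → D = (-53/9, -13/9)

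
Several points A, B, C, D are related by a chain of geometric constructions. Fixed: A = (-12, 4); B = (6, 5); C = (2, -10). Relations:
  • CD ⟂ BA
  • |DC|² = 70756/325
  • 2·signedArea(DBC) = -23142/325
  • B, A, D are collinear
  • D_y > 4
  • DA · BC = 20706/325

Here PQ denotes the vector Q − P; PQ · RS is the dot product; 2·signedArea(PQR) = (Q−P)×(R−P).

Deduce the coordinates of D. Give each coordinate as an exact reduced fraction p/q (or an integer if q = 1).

1. D_x = 384/325  [B, A, D are collinear ∩ CD ⟂ BA]
2. D_y = 1538/325  [B, A, D are collinear ∩ CD ⟂ BA]
   → D = (384/325, 1538/325)

D = (384/325, 1538/325)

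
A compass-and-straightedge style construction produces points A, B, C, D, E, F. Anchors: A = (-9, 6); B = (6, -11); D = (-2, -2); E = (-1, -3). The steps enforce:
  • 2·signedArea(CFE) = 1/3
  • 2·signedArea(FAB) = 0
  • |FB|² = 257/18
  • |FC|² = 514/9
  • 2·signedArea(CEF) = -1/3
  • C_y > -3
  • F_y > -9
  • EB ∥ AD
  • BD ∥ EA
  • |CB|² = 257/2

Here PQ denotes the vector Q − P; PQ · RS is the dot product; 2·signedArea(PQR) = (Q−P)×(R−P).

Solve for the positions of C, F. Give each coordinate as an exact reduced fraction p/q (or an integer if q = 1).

C = (-3/2, -5/2)
F = (7/2, -49/6)

1. F_x = 7/2  [line 17·x + 15·y + 63 = 0 ∩ |FB|² = 257/18]
2. F_y = -49/6  [line 17·x + 15·y + 63 = 0 ∩ |FB|² = 257/18]
   → F = (7/2, -49/6)
3. C_x = -3/2  [line -31/6·x + -9/2·y + -19 = 0 ∩ |CB|² = 257/2]
4. C_y = -5/2  [line -31/6·x + -9/2·y + -19 = 0 ∩ |CB|² = 257/2]
   → C = (-3/2, -5/2)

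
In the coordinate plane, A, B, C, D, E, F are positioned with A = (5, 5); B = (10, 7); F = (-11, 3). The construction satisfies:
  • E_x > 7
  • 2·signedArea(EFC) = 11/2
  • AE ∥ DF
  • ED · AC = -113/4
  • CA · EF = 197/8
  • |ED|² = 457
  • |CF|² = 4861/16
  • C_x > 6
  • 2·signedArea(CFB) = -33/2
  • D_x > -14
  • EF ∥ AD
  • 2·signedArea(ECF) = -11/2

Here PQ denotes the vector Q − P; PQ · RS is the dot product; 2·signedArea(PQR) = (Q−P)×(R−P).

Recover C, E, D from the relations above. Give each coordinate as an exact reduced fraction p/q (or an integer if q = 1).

1. C_x = 25/4  [line -4·x + 21·y + -181/2 = 0 ∩ |CF|² = 4861/16]
2. C_y = 11/2  [line -4·x + 21·y + -181/2 = 0 ∩ |CF|² = 4861/16]
   → C = (25/4, 11/2)
3. E_x = 15/2  [CA · EF = 197/8 ∩ 2·signedArea(EFC) = 11/2]
4. E_y = 6  [CA · EF = 197/8 ∩ 2·signedArea(EFC) = 11/2]
   → E = (15/2, 6)
5. D_x = -27/2  [AE ∥ DF ∩ EF ∥ AD]
6. D_y = 2  [AE ∥ DF ∩ EF ∥ AD]
   → D = (-27/2, 2)

C = (25/4, 11/2)
D = (-27/2, 2)
E = (15/2, 6)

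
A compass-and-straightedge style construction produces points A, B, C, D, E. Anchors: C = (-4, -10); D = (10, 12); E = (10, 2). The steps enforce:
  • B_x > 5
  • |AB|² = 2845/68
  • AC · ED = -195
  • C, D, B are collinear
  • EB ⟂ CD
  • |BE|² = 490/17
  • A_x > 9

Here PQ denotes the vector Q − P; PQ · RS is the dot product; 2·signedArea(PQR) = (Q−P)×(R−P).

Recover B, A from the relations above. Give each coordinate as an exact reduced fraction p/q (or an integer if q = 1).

1. B_x = 93/17  [C, D, B are collinear ∩ EB ⟂ CD]
2. B_y = 83/17  [C, D, B are collinear ∩ EB ⟂ CD]
   → B = (93/17, 83/17)
3. A_y = 19/2  [AC · ED = -195]
4. A_x = 10  [|AB|² = 2845/68]
   → A = (10, 19/2)

A = (10, 19/2)
B = (93/17, 83/17)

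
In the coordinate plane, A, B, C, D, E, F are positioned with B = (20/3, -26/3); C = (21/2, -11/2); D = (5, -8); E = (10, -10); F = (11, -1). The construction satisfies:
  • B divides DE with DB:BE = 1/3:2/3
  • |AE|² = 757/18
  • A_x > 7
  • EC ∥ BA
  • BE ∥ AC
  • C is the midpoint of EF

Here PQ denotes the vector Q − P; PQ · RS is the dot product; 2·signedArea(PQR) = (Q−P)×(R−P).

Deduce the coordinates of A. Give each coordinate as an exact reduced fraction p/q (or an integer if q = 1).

A = (43/6, -25/6)

1. A_x = 43/6  [BE ∥ AC ∩ EC ∥ BA]
2. A_y = -25/6  [BE ∥ AC ∩ EC ∥ BA]
   → A = (43/6, -25/6)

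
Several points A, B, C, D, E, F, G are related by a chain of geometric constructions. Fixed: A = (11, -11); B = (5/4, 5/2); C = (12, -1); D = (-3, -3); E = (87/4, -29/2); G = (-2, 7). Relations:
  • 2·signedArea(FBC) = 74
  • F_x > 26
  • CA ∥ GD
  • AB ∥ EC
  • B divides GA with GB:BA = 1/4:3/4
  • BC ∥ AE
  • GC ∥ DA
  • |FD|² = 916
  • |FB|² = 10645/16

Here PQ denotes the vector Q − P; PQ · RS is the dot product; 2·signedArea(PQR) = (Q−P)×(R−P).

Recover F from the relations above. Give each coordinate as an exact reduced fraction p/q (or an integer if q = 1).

1. F_x = 27  [line 7/2·x + 43/4·y + -421/4 = 0 ∩ |FD|² = 916]
2. F_y = 1  [line 7/2·x + 43/4·y + -421/4 = 0 ∩ |FD|² = 916]
   → F = (27, 1)

F = (27, 1)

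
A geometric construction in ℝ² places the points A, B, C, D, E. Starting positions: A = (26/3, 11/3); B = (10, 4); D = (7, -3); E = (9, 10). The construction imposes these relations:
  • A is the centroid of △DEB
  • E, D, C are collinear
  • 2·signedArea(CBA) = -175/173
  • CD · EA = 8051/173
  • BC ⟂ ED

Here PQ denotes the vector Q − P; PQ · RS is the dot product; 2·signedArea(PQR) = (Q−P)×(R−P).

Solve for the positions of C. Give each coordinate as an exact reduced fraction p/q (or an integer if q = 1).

1. C_x = 1405/173  [E, D, C are collinear ∩ BC ⟂ ED]
2. C_y = 742/173  [E, D, C are collinear ∩ BC ⟂ ED]
   → C = (1405/173, 742/173)

C = (1405/173, 742/173)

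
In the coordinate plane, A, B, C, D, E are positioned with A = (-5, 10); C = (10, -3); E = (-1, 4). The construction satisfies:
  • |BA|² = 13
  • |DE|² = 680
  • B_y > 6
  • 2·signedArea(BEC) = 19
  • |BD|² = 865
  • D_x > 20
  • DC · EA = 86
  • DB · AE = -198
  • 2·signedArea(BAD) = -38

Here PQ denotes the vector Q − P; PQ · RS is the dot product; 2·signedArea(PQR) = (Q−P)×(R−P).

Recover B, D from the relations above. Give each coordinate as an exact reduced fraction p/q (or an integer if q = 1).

B = (-3, 7)
D = (21, -10)

1. D_x = 21  [line 4·x + -6·y + -144 = 0 ∩ |DE|² = 680]
2. D_y = -10  [line 4·x + -6·y + -144 = 0 ∩ |DE|² = 680]
   → D = (21, -10)
3. B_x = -3  [2·signedArea(BEC) = 19 ∩ DB · AE = -198]
4. B_y = 7  [2·signedArea(BEC) = 19 ∩ DB · AE = -198]
   → B = (-3, 7)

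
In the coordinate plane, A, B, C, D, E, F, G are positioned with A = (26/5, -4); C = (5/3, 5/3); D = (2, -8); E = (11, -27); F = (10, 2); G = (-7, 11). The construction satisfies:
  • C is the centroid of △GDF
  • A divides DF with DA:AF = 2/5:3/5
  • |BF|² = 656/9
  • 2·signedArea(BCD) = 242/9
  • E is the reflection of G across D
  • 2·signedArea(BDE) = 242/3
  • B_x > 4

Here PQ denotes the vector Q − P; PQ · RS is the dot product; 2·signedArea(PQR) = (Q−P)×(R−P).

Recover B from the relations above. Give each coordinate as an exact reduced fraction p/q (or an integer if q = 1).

1. B_x = 14/3  [2·signedArea(BDE) = 242/3 ∩ 2·signedArea(BCD) = 242/9]
2. B_y = -14/3  [2·signedArea(BDE) = 242/3 ∩ 2·signedArea(BCD) = 242/9]
   → B = (14/3, -14/3)

B = (14/3, -14/3)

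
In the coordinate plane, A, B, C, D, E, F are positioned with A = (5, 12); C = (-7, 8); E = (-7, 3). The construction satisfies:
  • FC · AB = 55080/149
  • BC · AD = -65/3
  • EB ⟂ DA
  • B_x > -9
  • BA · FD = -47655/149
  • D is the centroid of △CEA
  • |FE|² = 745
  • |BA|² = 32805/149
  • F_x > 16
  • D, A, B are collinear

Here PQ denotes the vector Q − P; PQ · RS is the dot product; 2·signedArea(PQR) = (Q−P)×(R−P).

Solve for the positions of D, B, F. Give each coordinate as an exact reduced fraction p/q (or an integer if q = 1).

B = (-1199/149, 735/149)
D = (-3, 23/3)
F = (17, 16)

1. D_x = -3  [D is the centroid of △CEA]
2. D_y = 23/3  [D is the centroid of △CEA]
   → D = (-3, 23/3)
3. B_x = -1199/149  [D, A, B are collinear ∩ EB ⟂ DA]
4. B_y = 735/149  [D, A, B are collinear ∩ EB ⟂ DA]
   → B = (-1199/149, 735/149)
5. F_x = 17  [line 1944/149·x + 1053/149·y + -49896/149 = 0 ∩ |FE|² = 745]
6. F_y = 16  [line 1944/149·x + 1053/149·y + -49896/149 = 0 ∩ |FE|² = 745]
   → F = (17, 16)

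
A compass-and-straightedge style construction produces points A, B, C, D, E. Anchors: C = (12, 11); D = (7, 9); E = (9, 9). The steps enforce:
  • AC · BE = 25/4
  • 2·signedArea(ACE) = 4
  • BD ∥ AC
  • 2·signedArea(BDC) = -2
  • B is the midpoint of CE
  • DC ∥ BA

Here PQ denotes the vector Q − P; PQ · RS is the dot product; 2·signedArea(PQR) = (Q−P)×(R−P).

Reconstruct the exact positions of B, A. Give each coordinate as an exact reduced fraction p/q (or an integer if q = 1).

A = (31/2, 12)
B = (21/2, 10)

1. B_x = 21/2  [B is the midpoint of CE]
2. B_y = 10  [B is the midpoint of CE]
   → B = (21/2, 10)
3. A_x = 31/2  [BD ∥ AC ∩ DC ∥ BA]
4. A_y = 12  [BD ∥ AC ∩ DC ∥ BA]
   → A = (31/2, 12)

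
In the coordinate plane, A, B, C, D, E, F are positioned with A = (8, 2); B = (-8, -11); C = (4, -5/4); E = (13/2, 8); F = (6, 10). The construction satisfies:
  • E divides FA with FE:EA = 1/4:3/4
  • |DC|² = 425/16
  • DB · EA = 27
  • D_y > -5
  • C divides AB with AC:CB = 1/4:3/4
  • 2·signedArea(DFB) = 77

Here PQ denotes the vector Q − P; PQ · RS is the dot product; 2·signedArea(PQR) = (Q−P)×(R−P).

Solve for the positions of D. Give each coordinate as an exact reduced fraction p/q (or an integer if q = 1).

1. D_x = 0  [2·signedArea(DFB) = 77 ∩ DB · EA = 27]
2. D_y = -9/2  [2·signedArea(DFB) = 77 ∩ DB · EA = 27]
   → D = (0, -9/2)

D = (0, -9/2)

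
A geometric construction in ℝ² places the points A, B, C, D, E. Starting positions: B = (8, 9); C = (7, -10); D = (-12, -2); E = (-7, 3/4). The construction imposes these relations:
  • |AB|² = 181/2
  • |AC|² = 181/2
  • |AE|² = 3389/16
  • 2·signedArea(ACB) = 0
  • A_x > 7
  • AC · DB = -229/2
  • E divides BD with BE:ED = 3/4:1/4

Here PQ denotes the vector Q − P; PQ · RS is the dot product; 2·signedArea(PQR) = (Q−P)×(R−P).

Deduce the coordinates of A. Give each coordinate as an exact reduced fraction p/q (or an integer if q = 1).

A = (15/2, -1/2)

1. A_x = 15/2  [2·signedArea(ACB) = 0 ∩ AC · DB = -229/2]
2. A_y = -1/2  [2·signedArea(ACB) = 0 ∩ AC · DB = -229/2]
   → A = (15/2, -1/2)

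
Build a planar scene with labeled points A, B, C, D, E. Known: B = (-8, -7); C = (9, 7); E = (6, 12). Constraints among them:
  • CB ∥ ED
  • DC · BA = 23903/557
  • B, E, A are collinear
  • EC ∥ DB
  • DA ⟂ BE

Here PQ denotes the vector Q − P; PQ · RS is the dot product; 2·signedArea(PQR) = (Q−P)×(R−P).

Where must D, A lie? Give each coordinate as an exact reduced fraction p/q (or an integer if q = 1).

1. D_x = -11  [EC ∥ DB ∩ CB ∥ ED]
2. D_y = -2  [EC ∥ DB ∩ CB ∥ ED]
   → D = (-11, -2)
3. A_x = -3714/557  [B, E, A are collinear ∩ DA ⟂ BE]
4. A_y = -2892/557  [B, E, A are collinear ∩ DA ⟂ BE]
   → A = (-3714/557, -2892/557)

A = (-3714/557, -2892/557)
D = (-11, -2)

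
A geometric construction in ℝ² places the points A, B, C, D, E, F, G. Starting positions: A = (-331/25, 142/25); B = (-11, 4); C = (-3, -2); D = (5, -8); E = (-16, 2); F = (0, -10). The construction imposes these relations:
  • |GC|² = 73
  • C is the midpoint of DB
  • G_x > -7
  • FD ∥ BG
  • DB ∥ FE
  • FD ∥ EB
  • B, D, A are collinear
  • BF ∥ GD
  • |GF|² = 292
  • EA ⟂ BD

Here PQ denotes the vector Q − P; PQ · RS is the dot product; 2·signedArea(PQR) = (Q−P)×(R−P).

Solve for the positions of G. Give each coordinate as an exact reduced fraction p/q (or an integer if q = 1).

G = (-6, 6)

1. G_x = -6  [BF ∥ GD ∩ FD ∥ BG]
2. G_y = 6  [BF ∥ GD ∩ FD ∥ BG]
   → G = (-6, 6)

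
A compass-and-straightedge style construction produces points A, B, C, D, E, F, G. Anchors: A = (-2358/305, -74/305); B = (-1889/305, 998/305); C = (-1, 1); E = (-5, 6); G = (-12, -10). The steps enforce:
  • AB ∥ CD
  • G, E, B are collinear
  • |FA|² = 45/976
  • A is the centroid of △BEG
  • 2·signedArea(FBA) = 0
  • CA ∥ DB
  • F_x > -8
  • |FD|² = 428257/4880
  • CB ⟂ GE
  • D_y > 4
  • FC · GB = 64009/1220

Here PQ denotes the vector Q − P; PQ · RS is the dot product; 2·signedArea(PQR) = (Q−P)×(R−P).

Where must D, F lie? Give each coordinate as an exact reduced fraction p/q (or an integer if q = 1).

D = (164/305, 1377/305)
F = (-9327/1220, -14/305)

1. D_x = 164/305  [CA ∥ DB ∩ AB ∥ CD]
2. D_y = 1377/305  [CA ∥ DB ∩ AB ∥ CD]
   → D = (164/305, 1377/305)
3. F_x = -9327/1220  [2·signedArea(FBA) = 0 ∩ FC · GB = 64009/1220]
4. F_y = -14/305  [2·signedArea(FBA) = 0 ∩ FC · GB = 64009/1220]
   → F = (-9327/1220, -14/305)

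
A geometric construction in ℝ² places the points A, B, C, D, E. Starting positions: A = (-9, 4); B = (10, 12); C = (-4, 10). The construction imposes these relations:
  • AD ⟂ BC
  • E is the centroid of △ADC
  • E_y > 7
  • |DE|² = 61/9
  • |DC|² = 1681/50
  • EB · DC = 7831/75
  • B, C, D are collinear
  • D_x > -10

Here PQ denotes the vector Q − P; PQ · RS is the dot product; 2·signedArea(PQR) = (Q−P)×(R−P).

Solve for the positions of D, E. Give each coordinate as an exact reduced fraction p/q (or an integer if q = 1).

1. D_x = -487/50  [B, C, D are collinear ∩ AD ⟂ BC]
2. D_y = 459/50  [B, C, D are collinear ∩ AD ⟂ BC]
   → D = (-487/50, 459/50)
3. E_x = -379/50  [E is the centroid of △ADC]
4. E_y = 1159/150  [E is the centroid of △ADC]
   → E = (-379/50, 1159/150)

D = (-487/50, 459/50)
E = (-379/50, 1159/150)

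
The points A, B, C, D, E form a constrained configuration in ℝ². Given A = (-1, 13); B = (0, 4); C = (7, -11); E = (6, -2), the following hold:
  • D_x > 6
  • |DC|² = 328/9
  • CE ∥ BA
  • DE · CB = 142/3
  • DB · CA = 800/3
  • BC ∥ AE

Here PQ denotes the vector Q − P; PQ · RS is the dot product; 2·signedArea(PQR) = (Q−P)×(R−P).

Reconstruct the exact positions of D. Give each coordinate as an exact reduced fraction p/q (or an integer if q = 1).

D = (19/3, -5)

1. D_x = 19/3  [DE · CB = 142/3 ∩ DB · CA = 800/3]
2. D_y = -5  [DE · CB = 142/3 ∩ DB · CA = 800/3]
   → D = (19/3, -5)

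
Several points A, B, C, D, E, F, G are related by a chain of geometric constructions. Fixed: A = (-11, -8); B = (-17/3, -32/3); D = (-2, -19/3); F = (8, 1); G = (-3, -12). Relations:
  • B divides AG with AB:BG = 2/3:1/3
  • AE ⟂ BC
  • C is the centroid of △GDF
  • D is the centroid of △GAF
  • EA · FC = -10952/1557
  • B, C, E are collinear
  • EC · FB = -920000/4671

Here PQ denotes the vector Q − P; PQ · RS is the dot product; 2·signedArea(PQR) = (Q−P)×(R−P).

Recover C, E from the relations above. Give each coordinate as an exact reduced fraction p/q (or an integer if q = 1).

C = (1, -52/9)
E = (-4081/519, -2124/173)

1. C_x = 1  [C is the centroid of △GDF]
2. C_y = -52/9  [C is the centroid of △GDF]
   → C = (1, -52/9)
3. E_x = -4081/519  [B, C, E are collinear ∩ AE ⟂ BC]
4. E_y = -2124/173  [B, C, E are collinear ∩ AE ⟂ BC]
   → E = (-4081/519, -2124/173)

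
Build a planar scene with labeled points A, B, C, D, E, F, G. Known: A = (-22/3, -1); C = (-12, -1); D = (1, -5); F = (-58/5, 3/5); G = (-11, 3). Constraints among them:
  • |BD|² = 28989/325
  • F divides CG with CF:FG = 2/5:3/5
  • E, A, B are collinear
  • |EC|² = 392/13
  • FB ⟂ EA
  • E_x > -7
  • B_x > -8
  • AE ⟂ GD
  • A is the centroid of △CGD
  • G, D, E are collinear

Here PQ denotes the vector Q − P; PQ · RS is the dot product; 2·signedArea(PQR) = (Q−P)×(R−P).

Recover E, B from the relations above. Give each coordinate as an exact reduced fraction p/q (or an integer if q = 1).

B = (-514/65, -121/65)
E = (-86/13, 1/13)

1. E_x = -86/13  [G, D, E are collinear ∩ AE ⟂ GD]
2. E_y = 1/13  [G, D, E are collinear ∩ AE ⟂ GD]
   → E = (-86/13, 1/13)
3. B_x = -514/65  [E, A, B are collinear ∩ FB ⟂ EA]
4. B_y = -121/65  [E, A, B are collinear ∩ FB ⟂ EA]
   → B = (-514/65, -121/65)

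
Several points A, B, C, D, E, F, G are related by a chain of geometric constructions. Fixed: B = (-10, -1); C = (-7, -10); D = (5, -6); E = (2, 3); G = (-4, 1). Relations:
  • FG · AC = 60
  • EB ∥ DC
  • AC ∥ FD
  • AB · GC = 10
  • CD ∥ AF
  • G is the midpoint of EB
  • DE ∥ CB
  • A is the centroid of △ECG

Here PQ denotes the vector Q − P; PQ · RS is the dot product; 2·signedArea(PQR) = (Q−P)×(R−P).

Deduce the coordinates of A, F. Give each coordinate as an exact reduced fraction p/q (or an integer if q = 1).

A = (-3, -2)
F = (9, 2)

1. A_x = -3  [A is the centroid of △ECG]
2. A_y = -2  [A is the centroid of △ECG]
   → A = (-3, -2)
3. F_x = 9  [AC ∥ FD ∩ CD ∥ AF]
4. F_y = 2  [AC ∥ FD ∩ CD ∥ AF]
   → F = (9, 2)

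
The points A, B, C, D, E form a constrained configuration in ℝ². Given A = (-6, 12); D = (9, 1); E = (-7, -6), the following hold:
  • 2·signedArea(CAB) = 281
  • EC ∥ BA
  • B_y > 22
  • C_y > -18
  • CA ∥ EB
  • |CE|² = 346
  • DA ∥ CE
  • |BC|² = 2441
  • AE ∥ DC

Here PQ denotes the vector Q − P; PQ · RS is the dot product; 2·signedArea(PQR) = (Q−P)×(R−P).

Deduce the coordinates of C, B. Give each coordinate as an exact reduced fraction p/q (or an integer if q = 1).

1. C_x = 8  [DA ∥ CE ∩ AE ∥ DC]
2. C_y = -17  [DA ∥ CE ∩ AE ∥ DC]
   → C = (8, -17)
3. B_x = -21  [EC ∥ BA ∩ CA ∥ EB]
4. B_y = 23  [EC ∥ BA ∩ CA ∥ EB]
   → B = (-21, 23)

B = (-21, 23)
C = (8, -17)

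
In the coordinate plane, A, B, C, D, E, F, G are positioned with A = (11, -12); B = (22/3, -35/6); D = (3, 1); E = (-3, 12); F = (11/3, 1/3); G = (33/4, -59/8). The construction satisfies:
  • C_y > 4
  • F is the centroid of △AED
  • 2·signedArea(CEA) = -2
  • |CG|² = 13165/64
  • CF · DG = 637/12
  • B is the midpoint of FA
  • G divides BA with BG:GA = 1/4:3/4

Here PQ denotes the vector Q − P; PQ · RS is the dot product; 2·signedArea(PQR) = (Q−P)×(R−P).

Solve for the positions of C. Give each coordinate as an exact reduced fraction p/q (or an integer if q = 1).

C = (1, 5)

1. C_x = 1  [CF · DG = 637/12 ∩ 2·signedArea(CEA) = -2]
2. C_y = 5  [CF · DG = 637/12 ∩ 2·signedArea(CEA) = -2]
   → C = (1, 5)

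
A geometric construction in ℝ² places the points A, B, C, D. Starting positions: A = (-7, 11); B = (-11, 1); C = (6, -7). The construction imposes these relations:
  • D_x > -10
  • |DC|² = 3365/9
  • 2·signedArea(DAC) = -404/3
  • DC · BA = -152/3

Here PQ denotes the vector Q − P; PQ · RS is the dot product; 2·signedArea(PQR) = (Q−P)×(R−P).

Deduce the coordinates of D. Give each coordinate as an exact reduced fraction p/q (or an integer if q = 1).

1. D_x = -29/3  [2·signedArea(DAC) = -404/3 ∩ DC · BA = -152/3]
2. D_y = 13/3  [2·signedArea(DAC) = -404/3 ∩ DC · BA = -152/3]
   → D = (-29/3, 13/3)

D = (-29/3, 13/3)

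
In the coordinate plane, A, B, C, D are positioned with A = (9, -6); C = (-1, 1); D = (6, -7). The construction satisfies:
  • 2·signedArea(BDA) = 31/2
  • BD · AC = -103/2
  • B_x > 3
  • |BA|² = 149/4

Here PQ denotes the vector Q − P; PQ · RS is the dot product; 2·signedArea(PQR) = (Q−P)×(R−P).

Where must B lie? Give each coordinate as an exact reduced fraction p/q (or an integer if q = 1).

B = (4, -5/2)

1. B_x = 4  [2·signedArea(BDA) = 31/2 ∩ BD · AC = -103/2]
2. B_y = -5/2  [2·signedArea(BDA) = 31/2 ∩ BD · AC = -103/2]
   → B = (4, -5/2)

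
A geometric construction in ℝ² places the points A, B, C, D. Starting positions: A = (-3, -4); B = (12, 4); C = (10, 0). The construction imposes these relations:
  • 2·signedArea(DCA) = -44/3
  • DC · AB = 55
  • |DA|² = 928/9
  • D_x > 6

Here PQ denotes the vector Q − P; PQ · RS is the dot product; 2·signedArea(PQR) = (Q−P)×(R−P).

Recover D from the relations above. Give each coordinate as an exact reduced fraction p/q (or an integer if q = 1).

D = (19/3, 0)

1. D_x = 19/3  [DC · AB = 55 ∩ 2·signedArea(DCA) = -44/3]
2. D_y = 0  [DC · AB = 55 ∩ 2·signedArea(DCA) = -44/3]
   → D = (19/3, 0)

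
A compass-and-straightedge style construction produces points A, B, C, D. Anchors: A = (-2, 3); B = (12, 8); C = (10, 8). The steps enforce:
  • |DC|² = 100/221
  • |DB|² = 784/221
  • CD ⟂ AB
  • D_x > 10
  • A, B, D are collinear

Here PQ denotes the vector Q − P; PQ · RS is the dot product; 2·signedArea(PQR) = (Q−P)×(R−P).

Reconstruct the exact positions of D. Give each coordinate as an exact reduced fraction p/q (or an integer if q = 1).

D = (2260/221, 1628/221)

1. D_x = 2260/221  [A, B, D are collinear ∩ CD ⟂ AB]
2. D_y = 1628/221  [A, B, D are collinear ∩ CD ⟂ AB]
   → D = (2260/221, 1628/221)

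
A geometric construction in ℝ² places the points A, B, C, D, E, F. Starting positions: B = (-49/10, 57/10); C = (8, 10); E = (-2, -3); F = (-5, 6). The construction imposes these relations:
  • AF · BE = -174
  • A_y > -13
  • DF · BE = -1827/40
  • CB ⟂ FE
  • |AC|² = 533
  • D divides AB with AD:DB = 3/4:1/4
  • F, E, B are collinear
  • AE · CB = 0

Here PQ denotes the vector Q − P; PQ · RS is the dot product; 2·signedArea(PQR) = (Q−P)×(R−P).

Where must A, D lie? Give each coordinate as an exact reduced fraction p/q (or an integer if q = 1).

A = (1, -12)
D = (-137/40, 51/40)

1. A_x = 1  [AE · CB = 0 ∩ AF · BE = -174]
2. A_y = -12  [AE · CB = 0 ∩ AF · BE = -174]
   → A = (1, -12)
3. D_x = -137/40  [D divides AB with AD:DB = 3/4:1/4]
4. D_y = 51/40  [D divides AB with AD:DB = 3/4:1/4]
   → D = (-137/40, 51/40)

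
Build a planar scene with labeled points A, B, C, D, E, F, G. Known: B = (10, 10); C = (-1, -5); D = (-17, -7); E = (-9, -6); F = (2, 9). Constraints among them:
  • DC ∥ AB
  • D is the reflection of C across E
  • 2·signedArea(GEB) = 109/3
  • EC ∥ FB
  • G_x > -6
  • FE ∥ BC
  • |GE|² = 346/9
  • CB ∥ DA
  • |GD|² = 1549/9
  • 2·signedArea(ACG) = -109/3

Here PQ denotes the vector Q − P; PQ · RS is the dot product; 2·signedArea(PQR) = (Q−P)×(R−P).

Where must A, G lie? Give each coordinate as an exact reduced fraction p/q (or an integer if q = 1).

A = (-6, 8)
G = (-16/3, -1)

1. A_x = -6  [DC ∥ AB ∩ CB ∥ DA]
2. A_y = 8  [DC ∥ AB ∩ CB ∥ DA]
   → A = (-6, 8)
3. G_x = -16/3  [2·signedArea(GEB) = 109/3 ∩ 2·signedArea(ACG) = -109/3]
4. G_y = -1  [2·signedArea(GEB) = 109/3 ∩ 2·signedArea(ACG) = -109/3]
   → G = (-16/3, -1)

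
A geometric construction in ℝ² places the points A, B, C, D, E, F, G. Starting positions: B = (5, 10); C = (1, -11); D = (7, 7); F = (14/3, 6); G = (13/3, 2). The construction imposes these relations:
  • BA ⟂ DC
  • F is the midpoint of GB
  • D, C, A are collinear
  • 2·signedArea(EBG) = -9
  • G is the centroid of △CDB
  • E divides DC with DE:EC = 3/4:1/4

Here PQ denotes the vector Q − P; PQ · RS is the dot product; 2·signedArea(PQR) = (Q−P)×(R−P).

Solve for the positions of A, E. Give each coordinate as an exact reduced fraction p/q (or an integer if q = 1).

A = (77/10, 91/10)
E = (5/2, -13/2)

1. A_x = 77/10  [D, C, A are collinear ∩ BA ⟂ DC]
2. A_y = 91/10  [D, C, A are collinear ∩ BA ⟂ DC]
   → A = (77/10, 91/10)
3. E_x = 5/2  [E divides DC with DE:EC = 3/4:1/4]
4. E_y = -13/2  [E divides DC with DE:EC = 3/4:1/4]
   → E = (5/2, -13/2)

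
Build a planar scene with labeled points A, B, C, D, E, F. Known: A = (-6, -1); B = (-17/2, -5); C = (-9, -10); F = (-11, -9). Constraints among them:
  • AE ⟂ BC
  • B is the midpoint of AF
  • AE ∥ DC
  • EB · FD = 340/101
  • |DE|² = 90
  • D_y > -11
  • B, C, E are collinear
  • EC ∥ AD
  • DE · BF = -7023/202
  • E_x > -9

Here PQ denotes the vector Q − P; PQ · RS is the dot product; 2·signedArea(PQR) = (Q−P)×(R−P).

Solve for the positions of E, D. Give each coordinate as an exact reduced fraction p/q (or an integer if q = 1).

1. E_x = -816/101  [B, C, E are collinear ∩ AE ⟂ BC]
2. E_y = -80/101  [B, C, E are collinear ∩ AE ⟂ BC]
   → E = (-816/101, -80/101)
3. D_x = -699/101  [AE ∥ DC ∩ EC ∥ AD]
4. D_y = -1031/101  [AE ∥ DC ∩ EC ∥ AD]
   → D = (-699/101, -1031/101)

D = (-699/101, -1031/101)
E = (-816/101, -80/101)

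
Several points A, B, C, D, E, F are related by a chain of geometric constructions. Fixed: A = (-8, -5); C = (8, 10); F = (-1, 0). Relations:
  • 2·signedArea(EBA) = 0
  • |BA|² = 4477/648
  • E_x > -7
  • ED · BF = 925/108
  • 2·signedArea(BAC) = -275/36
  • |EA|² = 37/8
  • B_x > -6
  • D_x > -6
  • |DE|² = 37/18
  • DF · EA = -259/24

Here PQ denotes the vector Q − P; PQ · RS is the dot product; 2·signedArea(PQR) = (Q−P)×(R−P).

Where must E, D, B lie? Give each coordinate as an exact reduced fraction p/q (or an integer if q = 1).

1. B_x = -211/36  [line -15·x + 16·y + -1165/36 = 0 ∩ |BA|² = 4477/648]
2. B_y = -125/36  [line -15·x + 16·y + -1165/36 = 0 ∩ |BA|² = 4477/648]
   → B = (-211/36, -125/36)
3. E_x = -25/4  [line 55/36·x + -77/36·y + 55/36 = 0 ∩ |EA|² = 37/8]
4. E_y = -15/4  [line 55/36·x + -77/36·y + 55/36 = 0 ∩ |EA|² = 37/8]
   → E = (-25/4, -15/4)
5. D_x = -61/12  [line 7/4·x + 5/4·y + 301/24 = 0 ∩ |DE|² = 37/18]
6. D_y = -35/12  [line 7/4·x + 5/4·y + 301/24 = 0 ∩ |DE|² = 37/18]
   → D = (-61/12, -35/12)

B = (-211/36, -125/36)
D = (-61/12, -35/12)
E = (-25/4, -15/4)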